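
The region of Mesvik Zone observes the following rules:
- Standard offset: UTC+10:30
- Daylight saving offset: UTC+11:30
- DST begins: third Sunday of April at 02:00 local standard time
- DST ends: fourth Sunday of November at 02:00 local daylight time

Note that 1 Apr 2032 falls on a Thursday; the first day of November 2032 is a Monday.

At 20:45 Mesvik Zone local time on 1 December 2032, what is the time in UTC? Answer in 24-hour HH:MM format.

1 April 2032 is a Thursday, so the first Sunday is April 4 and the third is April 18.
1 November 2032 is a Monday, so the first Sunday is November 7 and the fourth is November 28.
1 December 2032 is outside the daylight-saving period (18 April – 28 November), so Mesvik Zone is on standard time, UTC+10:30.
20:45 local − 10h30m = 10:15 UTC.

10:15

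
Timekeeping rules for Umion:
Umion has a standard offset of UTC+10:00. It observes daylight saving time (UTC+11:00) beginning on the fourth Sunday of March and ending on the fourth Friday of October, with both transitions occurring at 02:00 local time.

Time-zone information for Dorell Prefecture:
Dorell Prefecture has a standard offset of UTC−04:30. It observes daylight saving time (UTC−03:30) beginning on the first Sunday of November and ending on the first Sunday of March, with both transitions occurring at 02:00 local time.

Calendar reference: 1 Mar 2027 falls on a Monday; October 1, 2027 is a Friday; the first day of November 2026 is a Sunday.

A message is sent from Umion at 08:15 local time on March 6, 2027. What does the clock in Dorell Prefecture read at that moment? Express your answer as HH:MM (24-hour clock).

18:45

1 March 2027 is a Monday, so the first Sunday is March 7 and the fourth is March 28.
1 October 2027 is a Friday, so the first Friday is October 1 and the fourth is October 22.
March 6, 2027 is outside the daylight-saving period (28 March – 22 October), so Umion is on standard time, UTC+10:00.
08:15 Umion − 10h = 22:15 UTC (rolling into the previous day, 5 March 2027).
1 November 2026 is a Sunday, so the first Sunday is November 1.
1 March 2027 is a Monday, so the first Sunday is March 7.
At the standard offset (UTC−04:30), 22:15 UTC − 4h30m = 17:45 Dorell Prefecture standard time.
The standard-time date in Dorell Prefecture, March 5, 2027, lies within the daylight-saving period (1 November 2026 – 7 March 2027), so Dorell Prefecture is on daylight time, UTC−03:30.
22:15 UTC − 3h30m = 18:45 Dorell Prefecture.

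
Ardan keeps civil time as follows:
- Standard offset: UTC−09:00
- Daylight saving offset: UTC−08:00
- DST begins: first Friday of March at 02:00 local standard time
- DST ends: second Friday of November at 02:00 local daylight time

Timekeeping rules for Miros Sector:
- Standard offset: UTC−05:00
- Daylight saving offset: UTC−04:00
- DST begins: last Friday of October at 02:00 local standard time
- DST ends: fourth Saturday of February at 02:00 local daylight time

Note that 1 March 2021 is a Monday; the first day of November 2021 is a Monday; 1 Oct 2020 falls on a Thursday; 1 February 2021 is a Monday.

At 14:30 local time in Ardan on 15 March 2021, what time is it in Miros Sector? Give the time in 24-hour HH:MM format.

1 March 2021 is a Monday, so the first Friday is March 5.
1 November 2021 is a Monday, so the first Friday is November 5 and the second is November 12.
15 March 2021 lies within the daylight-saving period (5 March – 12 November), so Ardan is on daylight time, UTC−08:00.
14:30 Ardan + 8h = 22:30 UTC.
1 October 2020 is a Thursday, so Fridays fall on 2, 9, 16, 23, 30; the last is October 30.
1 February 2021 is a Monday, so the first Saturday is February 6 and the fourth is February 27.
At the standard offset (UTC−05:00), 22:30 UTC − 5h = 17:30 Miros Sector standard time.
Daylight saving runs 30 October 2020 – 27 February 2021; the standard-time date in Miros Sector, 15 March 2021, is outside that window, so Miros Sector is on standard time at UTC−05:00.
22:30 UTC − 5h = 17:30 Miros Sector.

17:30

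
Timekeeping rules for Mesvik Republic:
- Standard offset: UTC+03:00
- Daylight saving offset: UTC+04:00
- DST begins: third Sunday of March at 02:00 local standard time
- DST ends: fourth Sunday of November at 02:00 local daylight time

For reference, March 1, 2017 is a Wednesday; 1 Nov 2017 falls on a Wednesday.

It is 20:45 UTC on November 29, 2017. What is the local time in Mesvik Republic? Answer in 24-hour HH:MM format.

1 March 2017 is a Wednesday, so the first Sunday is March 5 and the third is March 19.
1 November 2017 is a Wednesday, so the first Sunday is November 5 and the fourth is November 26.
At the standard offset (UTC+03:00), 20:45 UTC + 3h = 23:45 Mesvik Republic standard time.
The standard-time date in Mesvik Republic, November 29, 2017, does not fall between 19 March and 26 November, so daylight saving is not in effect and Mesvik Republic is at UTC+03:00.
20:45 UTC + 3h = 23:45 local.

23:45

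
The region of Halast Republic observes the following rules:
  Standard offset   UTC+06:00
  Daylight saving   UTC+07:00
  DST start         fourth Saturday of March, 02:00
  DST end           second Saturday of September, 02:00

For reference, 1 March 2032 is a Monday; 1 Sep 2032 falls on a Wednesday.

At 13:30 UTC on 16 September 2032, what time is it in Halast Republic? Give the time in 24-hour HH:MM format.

1 March 2032 is a Monday, so the first Saturday is March 6 and the fourth is March 27.
1 September 2032 is a Wednesday, so the first Saturday is September 4 and the second is September 11.
At the standard offset (UTC+06:00), 13:30 UTC + 6h = 19:30 Halast Republic standard time.
The standard-time date in Halast Republic, 16 September 2032, is outside the daylight-saving period (27 March – 11 September), so Halast Republic is on standard time, UTC+06:00.
13:30 UTC + 6h = 19:30 local.

19:30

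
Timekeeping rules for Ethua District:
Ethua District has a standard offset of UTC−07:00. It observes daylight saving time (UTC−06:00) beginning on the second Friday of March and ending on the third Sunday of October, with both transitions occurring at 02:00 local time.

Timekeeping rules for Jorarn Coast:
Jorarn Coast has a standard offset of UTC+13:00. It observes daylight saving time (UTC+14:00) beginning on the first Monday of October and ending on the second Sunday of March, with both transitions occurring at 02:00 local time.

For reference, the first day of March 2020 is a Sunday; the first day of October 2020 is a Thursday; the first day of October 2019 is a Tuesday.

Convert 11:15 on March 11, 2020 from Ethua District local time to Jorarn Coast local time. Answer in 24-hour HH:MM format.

07:15

1 March 2020 is a Sunday, so the first Friday is March 6 and the second is March 13.
1 October 2020 is a Thursday, so the first Sunday is October 4 and the third is October 18.
March 11, 2020 is outside the daylight-saving period (13 March – 18 October), so Ethua District is on standard time, UTC−07:00.
11:15 Ethua District + 7h = 18:15 UTC.
1 October 2019 is a Tuesday, so the first Monday is October 7.
1 March 2020 is a Sunday, so the first Sunday is March 1 and the second is March 8.
At the standard offset (UTC+13:00), 18:15 UTC + 13h = 07:15 Jorarn Coast standard time (rolling into the next day, 12 March 2020).
Daylight saving runs 7 October 2019 – 8 March 2020; the standard-time date in Jorarn Coast, March 12, 2020, is outside that window, so Jorarn Coast is on standard time at UTC+13:00.
18:15 UTC + 13h = 07:15 Jorarn Coast (rolling into the next day, 12 March 2020).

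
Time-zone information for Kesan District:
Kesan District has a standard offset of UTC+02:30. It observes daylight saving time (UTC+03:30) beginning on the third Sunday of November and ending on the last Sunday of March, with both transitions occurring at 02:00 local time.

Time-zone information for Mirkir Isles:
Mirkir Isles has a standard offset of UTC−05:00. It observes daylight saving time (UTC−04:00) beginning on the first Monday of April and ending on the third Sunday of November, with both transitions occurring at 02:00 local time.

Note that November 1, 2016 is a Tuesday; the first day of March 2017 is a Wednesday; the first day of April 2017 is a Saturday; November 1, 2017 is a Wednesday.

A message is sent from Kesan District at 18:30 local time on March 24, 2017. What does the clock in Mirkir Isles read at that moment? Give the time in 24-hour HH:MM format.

10:00

1 November 2016 is a Tuesday, so the first Sunday is November 6 and the third is November 20.
1 March 2017 is a Wednesday, so Sundays fall on 5, 12, 19, 26; the last is March 26.
March 24, 2017 falls between 20 November 2016 and 26 March 2017, so daylight saving is in effect and Kesan District is at UTC+03:30.
18:30 Kesan District − 3h30m = 15:00 UTC.
1 April 2017 is a Saturday, so the first Monday is April 3.
1 November 2017 is a Wednesday, so the first Sunday is November 5 and the third is November 19.
At the standard offset (UTC−05:00), 15:00 UTC − 5h = 10:00 Mirkir Isles standard time.
The standard-time date in Mirkir Isles, March 24, 2017, does not fall between 3 April and 19 November, so daylight saving is not in effect and Mirkir Isles is at UTC−05:00.
15:00 UTC − 5h = 10:00 Mirkir Isles.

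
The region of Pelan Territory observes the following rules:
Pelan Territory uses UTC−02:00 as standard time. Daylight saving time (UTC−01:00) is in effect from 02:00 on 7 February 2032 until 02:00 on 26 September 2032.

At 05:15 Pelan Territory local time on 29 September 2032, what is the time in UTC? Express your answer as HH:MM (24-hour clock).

07:15

29 September 2032 is outside the daylight-saving period (7 February – 26 September), so Pelan Territory is on standard time, UTC−02:00.
05:15 local + 2h = 07:15 UTC.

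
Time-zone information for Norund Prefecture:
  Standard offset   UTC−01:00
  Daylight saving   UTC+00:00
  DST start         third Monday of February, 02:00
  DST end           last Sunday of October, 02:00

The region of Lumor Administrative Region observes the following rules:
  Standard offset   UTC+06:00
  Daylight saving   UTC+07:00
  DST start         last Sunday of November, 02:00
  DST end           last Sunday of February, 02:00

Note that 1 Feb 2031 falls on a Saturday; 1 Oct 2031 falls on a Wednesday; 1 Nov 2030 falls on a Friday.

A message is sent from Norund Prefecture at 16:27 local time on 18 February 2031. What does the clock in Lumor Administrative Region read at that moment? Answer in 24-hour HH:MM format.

1 February 2031 is a Saturday, so the first Monday is February 3 and the third is February 17.
1 October 2031 is a Wednesday, so Sundays fall on 5, 12, 19, 26; the last is October 26.
18 February 2031 falls between 17 February and 26 October, so daylight saving is in effect and Norund Prefecture is at UTC+00:00.
16:27 Norund Prefecture − 0h = 16:27 UTC.
1 November 2030 is a Friday, so Sundays fall on 3, 10, 17, 24; the last is November 24.
1 February 2031 is a Saturday, so Sundays fall on 2, 9, 16, 23; the last is February 23.
At the standard offset (UTC+06:00), 16:27 UTC + 6h = 22:27 Lumor Administrative Region standard time.
Daylight saving runs 24 November 2030 – 23 February 2031; the standard-time date in Lumor Administrative Region, 18 February 2031, is inside that window, so Lumor Administrative Region is at UTC+07:00.
16:27 UTC + 7h = 23:27 Lumor Administrative Region.

23:27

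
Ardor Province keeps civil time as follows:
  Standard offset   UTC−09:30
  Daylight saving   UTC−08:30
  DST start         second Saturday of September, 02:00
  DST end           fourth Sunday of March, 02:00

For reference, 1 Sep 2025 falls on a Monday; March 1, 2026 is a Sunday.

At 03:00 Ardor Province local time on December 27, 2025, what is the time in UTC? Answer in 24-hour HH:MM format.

1 September 2025 is a Monday, so the first Saturday is September 6 and the second is September 13.
1 March 2026 is a Sunday, so the first Sunday is March 1 and the fourth is March 22.
Daylight saving runs 13 September 2025 – 22 March 2026; December 27, 2025 is inside that window, so Ardor Province is at UTC−08:30.
03:00 local + 8h30m = 11:30 UTC.

11:30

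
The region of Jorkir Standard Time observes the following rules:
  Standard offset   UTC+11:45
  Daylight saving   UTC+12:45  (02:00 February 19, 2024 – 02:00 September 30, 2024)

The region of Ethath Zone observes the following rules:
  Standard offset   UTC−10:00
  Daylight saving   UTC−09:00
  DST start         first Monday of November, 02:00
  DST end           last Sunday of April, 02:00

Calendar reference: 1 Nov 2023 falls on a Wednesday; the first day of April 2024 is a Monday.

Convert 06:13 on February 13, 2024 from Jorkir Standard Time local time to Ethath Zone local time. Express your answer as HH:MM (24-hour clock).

09:28

February 13, 2024 is outside the daylight-saving period (19 February – 30 September), so Jorkir Standard Time is on standard time, UTC+11:45.
06:13 Jorkir Standard Time − 11h45m = 18:28 UTC (rolling into the previous day, 12 February 2024).
1 November 2023 is a Wednesday, so the first Monday is November 6.
1 April 2024 is a Monday, so Sundays fall on 7, 14, 21, 28; the last is April 28.
At the standard offset (UTC−10:00), 18:28 UTC − 10h = 08:28 Ethath Zone standard time.
The standard-time date in Ethath Zone, February 12, 2024, falls between 6 November 2023 and 28 April 2024, so daylight saving is in effect and Ethath Zone is at UTC−09:00.
18:28 UTC − 9h = 09:28 Ethath Zone.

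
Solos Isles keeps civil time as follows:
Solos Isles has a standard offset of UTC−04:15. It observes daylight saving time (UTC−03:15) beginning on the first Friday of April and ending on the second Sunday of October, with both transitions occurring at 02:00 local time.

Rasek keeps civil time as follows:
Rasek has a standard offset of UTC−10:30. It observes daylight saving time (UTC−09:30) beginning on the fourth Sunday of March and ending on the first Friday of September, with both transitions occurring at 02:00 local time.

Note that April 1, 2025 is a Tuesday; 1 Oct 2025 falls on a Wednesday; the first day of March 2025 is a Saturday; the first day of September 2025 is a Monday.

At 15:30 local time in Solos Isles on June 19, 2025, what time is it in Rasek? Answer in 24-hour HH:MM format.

09:15

1 April 2025 is a Tuesday, so the first Friday is April 4.
1 October 2025 is a Wednesday, so the first Sunday is October 5 and the second is October 12.
Daylight saving runs 4 April – 12 October; June 19, 2025 is inside that window, so Solos Isles is at UTC−03:15.
15:30 Solos Isles + 3h15m = 18:45 UTC.
1 March 2025 is a Saturday, so the first Sunday is March 2 and the fourth is March 23.
1 September 2025 is a Monday, so the first Friday is September 5.
At the standard offset (UTC−10:30), 18:45 UTC − 10h30m = 08:15 Rasek standard time.
Daylight saving runs 23 March – 5 September; the standard-time date in Rasek, June 19, 2025, is inside that window, so Rasek is at UTC−09:30.
18:45 UTC − 9h30m = 09:15 Rasek.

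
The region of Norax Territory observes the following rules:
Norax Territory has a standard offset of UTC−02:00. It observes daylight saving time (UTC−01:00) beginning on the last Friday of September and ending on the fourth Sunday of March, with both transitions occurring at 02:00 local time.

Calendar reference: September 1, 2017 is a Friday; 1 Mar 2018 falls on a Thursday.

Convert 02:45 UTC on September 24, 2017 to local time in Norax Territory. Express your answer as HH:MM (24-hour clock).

1 September 2017 is a Friday, so Fridays fall on 1, 8, 15, 22, 29; the last is September 29.
1 March 2018 is a Thursday, so the first Sunday is March 4 and the fourth is March 25.
At the standard offset (UTC−02:00), 02:45 UTC − 2h = 00:45 Norax Territory standard time.
Daylight saving runs 29 September 2017 – 25 March 2018; the standard-time date in Norax Territory, September 24, 2017, is outside that window, so Norax Territory is on standard time at UTC−02:00.
02:45 UTC − 2h = 00:45 local.

00:45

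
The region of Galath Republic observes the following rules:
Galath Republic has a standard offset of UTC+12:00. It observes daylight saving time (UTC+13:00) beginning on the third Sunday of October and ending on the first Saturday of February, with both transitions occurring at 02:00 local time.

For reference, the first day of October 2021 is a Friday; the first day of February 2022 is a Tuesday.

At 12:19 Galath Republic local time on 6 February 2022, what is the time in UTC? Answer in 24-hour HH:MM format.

00:19

1 October 2021 is a Friday, so the first Sunday is October 3 and the third is October 17.
1 February 2022 is a Tuesday, so the first Saturday is February 5.
6 February 2022 does not fall between 17 October 2021 and 5 February 2022, so daylight saving is not in effect and Galath Republic is at UTC+12:00.
12:19 local − 12h = 00:19 UTC.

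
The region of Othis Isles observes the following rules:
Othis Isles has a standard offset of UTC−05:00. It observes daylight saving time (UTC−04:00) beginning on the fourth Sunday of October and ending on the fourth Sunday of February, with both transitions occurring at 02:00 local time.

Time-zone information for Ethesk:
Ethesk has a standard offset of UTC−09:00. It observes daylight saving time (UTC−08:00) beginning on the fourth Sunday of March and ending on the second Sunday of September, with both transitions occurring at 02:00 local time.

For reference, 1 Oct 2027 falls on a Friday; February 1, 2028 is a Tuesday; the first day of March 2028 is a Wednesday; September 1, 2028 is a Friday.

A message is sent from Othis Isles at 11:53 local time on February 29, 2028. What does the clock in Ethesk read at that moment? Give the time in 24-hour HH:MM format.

1 October 2027 is a Friday, so the first Sunday is October 3 and the fourth is October 24.
1 February 2028 is a Tuesday, so the first Sunday is February 6 and the fourth is February 27.
February 29, 2028 is outside the daylight-saving period (24 October 2027 – 27 February 2028), so Othis Isles is on standard time, UTC−05:00.
11:53 Othis Isles + 5h = 16:53 UTC.
1 March 2028 is a Wednesday, so the first Sunday is March 5 and the fourth is March 26.
1 September 2028 is a Friday, so the first Sunday is September 3 and the second is September 10.
At the standard offset (UTC−09:00), 16:53 UTC − 9h = 07:53 Ethesk standard time.
Daylight saving runs 26 March – 10 September; the standard-time date in Ethesk, February 29, 2028, is outside that window, so Ethesk is on standard time at UTC−09:00.
16:53 UTC − 9h = 07:53 Ethesk.

07:53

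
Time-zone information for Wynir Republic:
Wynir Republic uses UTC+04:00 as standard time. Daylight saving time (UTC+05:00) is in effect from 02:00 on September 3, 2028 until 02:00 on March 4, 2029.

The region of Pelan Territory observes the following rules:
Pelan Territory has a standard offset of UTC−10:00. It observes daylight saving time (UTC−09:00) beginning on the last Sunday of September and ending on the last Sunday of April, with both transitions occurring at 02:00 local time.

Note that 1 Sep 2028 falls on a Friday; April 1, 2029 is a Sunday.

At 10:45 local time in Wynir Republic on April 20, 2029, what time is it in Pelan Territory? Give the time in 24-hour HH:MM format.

April 20, 2029 does not fall between 3 September 2028 and 4 March 2029, so daylight saving is not in effect and Wynir Republic is at UTC+04:00.
10:45 Wynir Republic − 4h = 06:45 UTC.
1 September 2028 is a Friday, so Sundays fall on 3, 10, 17, 24; the last is September 24.
1 April 2029 is a Sunday, so Sundays fall on 1, 8, 15, 22, 29; the last is April 29.
At the standard offset (UTC−10:00), 06:45 UTC − 10h = 20:45 Pelan Territory standard time (rolling into the previous day, 19 April 2029).
The standard-time date in Pelan Territory, April 19, 2029, falls between 24 September 2028 and 29 April 2029, so daylight saving is in effect and Pelan Territory is at UTC−09:00.
06:45 UTC − 9h = 21:45 Pelan Territory (rolling into the previous day, 19 April 2029).

21:45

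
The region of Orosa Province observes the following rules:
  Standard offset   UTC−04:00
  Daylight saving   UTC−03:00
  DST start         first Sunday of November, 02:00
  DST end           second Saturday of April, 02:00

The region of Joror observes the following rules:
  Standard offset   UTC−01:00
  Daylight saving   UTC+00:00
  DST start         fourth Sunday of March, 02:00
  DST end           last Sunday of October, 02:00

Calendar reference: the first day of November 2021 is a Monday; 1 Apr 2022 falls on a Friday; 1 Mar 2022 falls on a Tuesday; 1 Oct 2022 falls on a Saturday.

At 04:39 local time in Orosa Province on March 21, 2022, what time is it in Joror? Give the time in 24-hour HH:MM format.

1 November 2021 is a Monday, so the first Sunday is November 7.
1 April 2022 is a Friday, so the first Saturday is April 2 and the second is April 9.
March 21, 2022 falls between 7 November 2021 and 9 April 2022, so daylight saving is in effect and Orosa Province is at UTC−03:00.
04:39 Orosa Province + 3h = 07:39 UTC.
1 March 2022 is a Tuesday, so the first Sunday is March 6 and the fourth is March 27.
1 October 2022 is a Saturday, so Sundays fall on 2, 9, 16, 23, 30; the last is October 30.
At the standard offset (UTC−01:00), 07:39 UTC − 1h = 06:39 Joror standard time.
Daylight saving runs 27 March – 30 October; the standard-time date in Joror, March 21, 2022, is outside that window, so Joror is on standard time at UTC−01:00.
07:39 UTC − 1h = 06:39 Joror.

06:39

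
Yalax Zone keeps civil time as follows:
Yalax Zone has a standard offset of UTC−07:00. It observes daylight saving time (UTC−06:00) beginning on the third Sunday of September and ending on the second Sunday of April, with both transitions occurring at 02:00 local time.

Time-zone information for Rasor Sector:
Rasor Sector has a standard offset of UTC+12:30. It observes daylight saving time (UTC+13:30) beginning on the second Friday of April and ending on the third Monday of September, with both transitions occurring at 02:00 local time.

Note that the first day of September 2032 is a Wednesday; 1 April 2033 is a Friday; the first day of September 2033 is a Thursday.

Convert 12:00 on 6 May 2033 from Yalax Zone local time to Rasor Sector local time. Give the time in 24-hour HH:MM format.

1 September 2032 is a Wednesday, so the first Sunday is September 5 and the third is September 19.
1 April 2033 is a Friday, so the first Sunday is April 3 and the second is April 10.
Daylight saving runs 19 September 2032 – 10 April 2033; 6 May 2033 is outside that window, so Yalax Zone is on standard time at UTC−07:00.
12:00 Yalax Zone + 7h = 19:00 UTC.
1 April 2033 is a Friday, so the first Friday is April 1 and the second is April 8.
1 September 2033 is a Thursday, so the first Monday is September 5 and the third is September 19.
At the standard offset (UTC+12:30), 19:00 UTC + 12h30m = 07:30 Rasor Sector standard time (rolling into the next day, 7 May 2033).
Daylight saving runs 8 April – 19 September; the standard-time date in Rasor Sector, 7 May 2033, is inside that window, so Rasor Sector is at UTC+13:30.
19:00 UTC + 13h30m = 08:30 Rasor Sector (rolling into the next day, 7 May 2033).

08:30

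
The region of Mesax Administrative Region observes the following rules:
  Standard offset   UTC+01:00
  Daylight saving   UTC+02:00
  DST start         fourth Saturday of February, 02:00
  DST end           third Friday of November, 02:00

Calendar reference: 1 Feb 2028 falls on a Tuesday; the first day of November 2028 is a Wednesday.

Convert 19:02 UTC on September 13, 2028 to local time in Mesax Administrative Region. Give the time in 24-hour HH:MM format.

1 February 2028 is a Tuesday, so the first Saturday is February 5 and the fourth is February 26.
1 November 2028 is a Wednesday, so the first Friday is November 3 and the third is November 17.
At the standard offset (UTC+01:00), 19:02 UTC + 1h = 20:02 Mesax Administrative Region standard time.
The standard-time date in Mesax Administrative Region, September 13, 2028, falls between 26 February and 17 November, so daylight saving is in effect and Mesax Administrative Region is at UTC+02:00.
19:02 UTC + 2h = 21:02 local.

21:02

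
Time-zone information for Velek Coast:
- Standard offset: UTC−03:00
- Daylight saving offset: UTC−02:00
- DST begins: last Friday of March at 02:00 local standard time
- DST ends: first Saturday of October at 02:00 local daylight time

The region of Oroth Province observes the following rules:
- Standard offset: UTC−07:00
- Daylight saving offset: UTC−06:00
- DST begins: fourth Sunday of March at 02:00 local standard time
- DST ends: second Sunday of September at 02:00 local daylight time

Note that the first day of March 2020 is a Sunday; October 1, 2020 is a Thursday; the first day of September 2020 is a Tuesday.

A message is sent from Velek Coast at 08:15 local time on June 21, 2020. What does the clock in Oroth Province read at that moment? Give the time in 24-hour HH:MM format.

1 March 2020 is a Sunday, so Fridays fall on 6, 13, 20, 27; the last is March 27.
1 October 2020 is a Thursday, so the first Saturday is October 3.
June 21, 2020 lies within the daylight-saving period (27 March – 3 October), so Velek Coast is on daylight time, UTC−02:00.
08:15 Velek Coast + 2h = 10:15 UTC.
1 March 2020 is a Sunday, so the first Sunday is March 1 and the fourth is March 22.
1 September 2020 is a Tuesday, so the first Sunday is September 6 and the second is September 13.
At the standard offset (UTC−07:00), 10:15 UTC − 7h = 03:15 Oroth Province standard time.
The standard-time date in Oroth Province, June 21, 2020, falls between 22 March and 13 September, so daylight saving is in effect and Oroth Province is at UTC−06:00.
10:15 UTC − 6h = 04:15 Oroth Province.

04:15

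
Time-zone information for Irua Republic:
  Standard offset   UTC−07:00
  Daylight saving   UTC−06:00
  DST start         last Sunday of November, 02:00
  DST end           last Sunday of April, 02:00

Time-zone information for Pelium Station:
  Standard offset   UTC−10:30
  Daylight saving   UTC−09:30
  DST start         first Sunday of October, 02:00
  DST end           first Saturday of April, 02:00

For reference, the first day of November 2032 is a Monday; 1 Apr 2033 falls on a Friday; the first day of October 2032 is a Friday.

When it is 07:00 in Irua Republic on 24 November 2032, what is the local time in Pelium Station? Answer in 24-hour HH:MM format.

1 November 2032 is a Monday, so Sundays fall on 7, 14, 21, 28; the last is November 28.
1 April 2033 is a Friday, so Sundays fall on 3, 10, 17, 24; the last is April 24.
Daylight saving runs 28 November 2032 – 24 April 2033; 24 November 2032 is outside that window, so Irua Republic is on standard time at UTC−07:00.
07:00 Irua Republic + 7h = 14:00 UTC.
1 October 2032 is a Friday, so the first Sunday is October 3.
1 April 2033 is a Friday, so the first Saturday is April 2.
At the standard offset (UTC−10:30), 14:00 UTC − 10h30m = 03:30 Pelium Station standard time.
Daylight saving runs 3 October 2032 – 2 April 2033; the standard-time date in Pelium Station, 24 November 2032, is inside that window, so Pelium Station is at UTC−09:30.
14:00 UTC − 9h30m = 04:30 Pelium Station.

04:30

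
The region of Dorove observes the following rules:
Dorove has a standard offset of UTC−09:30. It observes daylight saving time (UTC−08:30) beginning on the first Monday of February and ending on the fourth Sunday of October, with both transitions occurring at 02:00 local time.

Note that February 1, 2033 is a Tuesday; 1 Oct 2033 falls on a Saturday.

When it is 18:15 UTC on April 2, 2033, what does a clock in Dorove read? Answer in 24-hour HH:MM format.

09:45

1 February 2033 is a Tuesday, so the first Monday is February 7.
1 October 2033 is a Saturday, so the first Sunday is October 2 and the fourth is October 23.
At the standard offset (UTC−09:30), 18:15 UTC − 9h30m = 08:45 Dorove standard time.
Daylight saving runs 7 February – 23 October; the standard-time date in Dorove, April 2, 2033, is inside that window, so Dorove is at UTC−08:30.
18:15 UTC − 8h30m = 09:45 local.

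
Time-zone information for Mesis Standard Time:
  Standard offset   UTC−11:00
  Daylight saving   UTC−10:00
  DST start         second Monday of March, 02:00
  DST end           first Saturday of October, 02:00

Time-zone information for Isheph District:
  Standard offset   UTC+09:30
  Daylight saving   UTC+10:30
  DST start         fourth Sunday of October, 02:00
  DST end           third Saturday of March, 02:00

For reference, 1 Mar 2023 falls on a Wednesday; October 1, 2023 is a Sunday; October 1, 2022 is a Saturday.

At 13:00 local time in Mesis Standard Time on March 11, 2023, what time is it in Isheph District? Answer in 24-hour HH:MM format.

10:30

1 March 2023 is a Wednesday, so the first Monday is March 6 and the second is March 13.
1 October 2023 is a Sunday, so the first Saturday is October 7.
Daylight saving runs 13 March – 7 October; March 11, 2023 is outside that window, so Mesis Standard Time is on standard time at UTC−11:00.
13:00 Mesis Standard Time + 11h = 00:00 UTC (rolling into the next day, 12 March 2023).
1 October 2022 is a Saturday, so the first Sunday is October 2 and the fourth is October 23.
1 March 2023 is a Wednesday, so the first Saturday is March 4 and the third is March 18.
At the standard offset (UTC+09:30), 00:00 UTC + 9h30m = 09:30 Isheph District standard time.
The standard-time date in Isheph District, March 12, 2023, lies within the daylight-saving period (23 October 2022 – 18 March 2023), so Isheph District is on daylight time, UTC+10:30.
00:00 UTC + 10h30m = 10:30 Isheph District.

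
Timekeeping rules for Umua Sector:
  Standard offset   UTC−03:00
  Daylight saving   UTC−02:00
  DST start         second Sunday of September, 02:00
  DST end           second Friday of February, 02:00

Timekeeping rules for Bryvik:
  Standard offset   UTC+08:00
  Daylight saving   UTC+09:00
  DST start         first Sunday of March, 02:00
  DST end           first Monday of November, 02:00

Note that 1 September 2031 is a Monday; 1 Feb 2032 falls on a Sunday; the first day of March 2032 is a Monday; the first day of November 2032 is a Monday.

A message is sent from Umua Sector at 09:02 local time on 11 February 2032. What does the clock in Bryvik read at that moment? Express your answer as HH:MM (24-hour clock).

19:02

1 September 2031 is a Monday, so the first Sunday is September 7 and the second is September 14.
1 February 2032 is a Sunday, so the first Friday is February 6 and the second is February 13.
11 February 2032 lies within the daylight-saving period (14 September 2031 – 13 February 2032), so Umua Sector is on daylight time, UTC−02:00.
09:02 Umua Sector + 2h = 11:02 UTC.
1 March 2032 is a Monday, so the first Sunday is March 7.
1 November 2032 is a Monday, so the first Monday is November 1.
At the standard offset (UTC+08:00), 11:02 UTC + 8h = 19:02 Bryvik standard time.
The standard-time date in Bryvik, 11 February 2032, does not fall between 7 March and 1 November, so daylight saving is not in effect and Bryvik is at UTC+08:00.
11:02 UTC + 8h = 19:02 Bryvik.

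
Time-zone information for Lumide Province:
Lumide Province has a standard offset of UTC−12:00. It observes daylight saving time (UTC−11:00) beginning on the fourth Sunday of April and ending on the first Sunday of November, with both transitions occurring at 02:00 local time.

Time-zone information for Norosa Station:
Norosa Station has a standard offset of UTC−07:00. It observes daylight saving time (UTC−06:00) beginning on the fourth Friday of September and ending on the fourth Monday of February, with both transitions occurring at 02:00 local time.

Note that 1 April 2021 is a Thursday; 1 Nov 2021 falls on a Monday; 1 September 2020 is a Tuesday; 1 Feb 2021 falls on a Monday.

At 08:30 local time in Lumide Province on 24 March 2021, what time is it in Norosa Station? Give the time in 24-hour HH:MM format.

13:30

1 April 2021 is a Thursday, so the first Sunday is April 4 and the fourth is April 25.
1 November 2021 is a Monday, so the first Sunday is November 7.
24 March 2021 does not fall between 25 April and 7 November, so daylight saving is not in effect and Lumide Province is at UTC−12:00.
08:30 Lumide Province + 12h = 20:30 UTC.
1 September 2020 is a Tuesday, so the first Friday is September 4 and the fourth is September 25.
1 February 2021 is a Monday, so the first Monday is February 1 and the fourth is February 22.
At the standard offset (UTC−07:00), 20:30 UTC − 7h = 13:30 Norosa Station standard time.
The standard-time date in Norosa Station, 24 March 2021, is outside the daylight-saving period (25 September 2020 – 22 February 2021), so Norosa Station is on standard time, UTC−07:00.
20:30 UTC − 7h = 13:30 Norosa Station.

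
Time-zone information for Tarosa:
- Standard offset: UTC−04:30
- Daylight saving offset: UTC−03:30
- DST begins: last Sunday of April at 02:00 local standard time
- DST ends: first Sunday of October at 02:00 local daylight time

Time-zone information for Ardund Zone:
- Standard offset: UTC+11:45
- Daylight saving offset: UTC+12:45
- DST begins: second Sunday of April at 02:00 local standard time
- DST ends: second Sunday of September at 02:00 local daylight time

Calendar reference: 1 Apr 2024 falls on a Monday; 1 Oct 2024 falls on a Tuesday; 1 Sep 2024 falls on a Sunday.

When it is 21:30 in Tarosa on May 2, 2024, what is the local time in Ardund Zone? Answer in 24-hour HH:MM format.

1 April 2024 is a Monday, so Sundays fall on 7, 14, 21, 28; the last is April 28.
1 October 2024 is a Tuesday, so the first Sunday is October 6.
May 2, 2024 lies within the daylight-saving period (28 April – 6 October), so Tarosa is on daylight time, UTC−03:30.
21:30 Tarosa + 3h30m = 01:00 UTC (rolling into the next day, 3 May 2024).
1 April 2024 is a Monday, so the first Sunday is April 7 and the second is April 14.
1 September 2024 is a Sunday, so the first Sunday is September 1 and the second is September 8.
At the standard offset (UTC+11:45), 01:00 UTC + 11h45m = 12:45 Ardund Zone standard time.
The standard-time date in Ardund Zone, May 3, 2024, lies within the daylight-saving period (14 April – 8 September), so Ardund Zone is on daylight time, UTC+12:45.
01:00 UTC + 12h45m = 13:45 Ardund Zone.

13:45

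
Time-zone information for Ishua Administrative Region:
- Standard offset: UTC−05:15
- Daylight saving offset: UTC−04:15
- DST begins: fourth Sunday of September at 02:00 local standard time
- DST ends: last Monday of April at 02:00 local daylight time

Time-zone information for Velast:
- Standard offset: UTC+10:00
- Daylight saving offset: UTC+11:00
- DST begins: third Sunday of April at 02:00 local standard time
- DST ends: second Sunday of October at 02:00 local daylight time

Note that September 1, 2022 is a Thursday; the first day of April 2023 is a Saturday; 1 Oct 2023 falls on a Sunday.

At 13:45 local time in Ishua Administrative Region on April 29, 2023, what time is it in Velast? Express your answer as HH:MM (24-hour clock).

06:00

1 September 2022 is a Thursday, so the first Sunday is September 4 and the fourth is September 25.
1 April 2023 is a Saturday, so Mondays fall on 3, 10, 17, 24; the last is April 24.
April 29, 2023 is outside the daylight-saving period (25 September 2022 – 24 April 2023), so Ishua Administrative Region is on standard time, UTC−05:15.
13:45 Ishua Administrative Region + 5h15m = 19:00 UTC.
1 April 2023 is a Saturday, so the first Sunday is April 2 and the third is April 16.
1 October 2023 is a Sunday, so the first Sunday is October 1 and the second is October 8.
At the standard offset (UTC+10:00), 19:00 UTC + 10h = 05:00 Velast standard time (rolling into the next day, 30 April 2023).
The standard-time date in Velast, April 30, 2023, lies within the daylight-saving period (16 April – 8 October), so Velast is on daylight time, UTC+11:00.
19:00 UTC + 11h = 06:00 Velast (rolling into the next day, 30 April 2023).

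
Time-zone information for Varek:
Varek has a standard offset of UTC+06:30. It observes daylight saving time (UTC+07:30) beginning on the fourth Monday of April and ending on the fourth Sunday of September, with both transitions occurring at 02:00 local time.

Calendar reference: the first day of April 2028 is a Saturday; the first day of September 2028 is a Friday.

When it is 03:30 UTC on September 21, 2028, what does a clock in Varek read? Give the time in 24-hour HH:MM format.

1 April 2028 is a Saturday, so the first Monday is April 3 and the fourth is April 24.
1 September 2028 is a Friday, so the first Sunday is September 3 and the fourth is September 24.
At the standard offset (UTC+06:30), 03:30 UTC + 6h30m = 10:00 Varek standard time.
The standard-time date in Varek, September 21, 2028, lies within the daylight-saving period (24 April – 24 September), so Varek is on daylight time, UTC+07:30.
03:30 UTC + 7h30m = 11:00 local.

11:00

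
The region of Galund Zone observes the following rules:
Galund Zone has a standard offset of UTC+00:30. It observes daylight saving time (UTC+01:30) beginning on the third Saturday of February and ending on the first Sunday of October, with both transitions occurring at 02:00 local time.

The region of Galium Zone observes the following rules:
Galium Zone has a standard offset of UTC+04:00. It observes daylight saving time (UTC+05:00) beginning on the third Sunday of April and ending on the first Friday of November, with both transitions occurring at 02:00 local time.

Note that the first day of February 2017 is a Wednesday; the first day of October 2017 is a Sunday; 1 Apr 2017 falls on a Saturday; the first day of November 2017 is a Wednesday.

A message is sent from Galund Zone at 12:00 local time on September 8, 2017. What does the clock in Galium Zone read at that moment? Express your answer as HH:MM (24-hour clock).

15:30

1 February 2017 is a Wednesday, so the first Saturday is February 4 and the third is February 18.
1 October 2017 is a Sunday, so the first Sunday is October 1.
September 8, 2017 falls between 18 February and 1 October, so daylight saving is in effect and Galund Zone is at UTC+01:30.
12:00 Galund Zone − 1h30m = 10:30 UTC.
1 April 2017 is a Saturday, so the first Sunday is April 2 and the third is April 16.
1 November 2017 is a Wednesday, so the first Friday is November 3.
At the standard offset (UTC+04:00), 10:30 UTC + 4h = 14:30 Galium Zone standard time.
The standard-time date in Galium Zone, September 8, 2017, falls between 16 April and 3 November, so daylight saving is in effect and Galium Zone is at UTC+05:00.
10:30 UTC + 5h = 15:30 Galium Zone.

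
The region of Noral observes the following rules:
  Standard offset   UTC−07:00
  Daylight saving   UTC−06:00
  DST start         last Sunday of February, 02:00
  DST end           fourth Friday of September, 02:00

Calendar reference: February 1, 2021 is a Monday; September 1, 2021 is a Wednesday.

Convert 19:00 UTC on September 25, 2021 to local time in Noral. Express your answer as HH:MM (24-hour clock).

1 February 2021 is a Monday, so Sundays fall on 7, 14, 21, 28; the last is February 28.
1 September 2021 is a Wednesday, so the first Friday is September 3 and the fourth is September 24.
At the standard offset (UTC−07:00), 19:00 UTC − 7h = 12:00 Noral standard time.
The standard-time date in Noral, September 25, 2021, does not fall between 28 February and 24 September, so daylight saving is not in effect and Noral is at UTC−07:00.
19:00 UTC − 7h = 12:00 local.

12:00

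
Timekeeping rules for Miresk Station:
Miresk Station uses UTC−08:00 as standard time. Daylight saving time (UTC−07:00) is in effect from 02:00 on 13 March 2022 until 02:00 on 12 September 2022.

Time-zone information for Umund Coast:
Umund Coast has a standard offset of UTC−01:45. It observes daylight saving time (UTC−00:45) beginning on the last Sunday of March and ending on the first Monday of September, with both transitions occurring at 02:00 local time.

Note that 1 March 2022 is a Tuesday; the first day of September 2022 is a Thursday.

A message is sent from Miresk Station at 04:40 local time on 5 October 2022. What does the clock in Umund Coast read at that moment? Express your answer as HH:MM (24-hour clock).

10:55

5 October 2022 is outside the daylight-saving period (13 March – 12 September), so Miresk Station is on standard time, UTC−08:00.
04:40 Miresk Station + 8h = 12:40 UTC.
1 March 2022 is a Tuesday, so Sundays fall on 6, 13, 20, 27; the last is March 27.
1 September 2022 is a Thursday, so the first Monday is September 5.
At the standard offset (UTC−01:45), 12:40 UTC − 1h45m = 10:55 Umund Coast standard time.
Daylight saving runs 27 March – 5 September; the standard-time date in Umund Coast, 5 October 2022, is outside that window, so Umund Coast is on standard time at UTC−01:45.
12:40 UTC − 1h45m = 10:55 Umund Coast.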